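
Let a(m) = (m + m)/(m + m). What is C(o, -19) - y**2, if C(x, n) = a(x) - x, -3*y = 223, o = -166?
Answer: -48226/9 ≈ -5358.4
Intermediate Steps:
a(m) = 1 (a(m) = (2*m)/((2*m)) = (2*m)*(1/(2*m)) = 1)
y = -223/3 (y = -1/3*223 = -223/3 ≈ -74.333)
C(x, n) = 1 - x
C(o, -19) - y**2 = (1 - 1*(-166)) - (-223/3)**2 = (1 + 166) - 1*49729/9 = 167 - 49729/9 = -48226/9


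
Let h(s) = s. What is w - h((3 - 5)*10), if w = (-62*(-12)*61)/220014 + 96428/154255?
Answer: 117830235052/5656376595 ≈ 20.831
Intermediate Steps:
w = 4702703152/5656376595 (w = (744*61)*(1/220014) + 96428*(1/154255) = 45384*(1/220014) + 96428/154255 = 7564/36669 + 96428/154255 = 4702703152/5656376595 ≈ 0.83140)
w - h((3 - 5)*10) = 4702703152/5656376595 - (3 - 5)*10 = 4702703152/5656376595 - (-2)*10 = 4702703152/5656376595 - 1*(-20) = 4702703152/5656376595 + 20 = 117830235052/5656376595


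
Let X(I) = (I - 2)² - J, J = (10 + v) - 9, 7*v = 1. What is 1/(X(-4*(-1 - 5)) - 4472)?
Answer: -7/27924 ≈ -0.00025068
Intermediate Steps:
v = ⅐ (v = (⅐)*1 = ⅐ ≈ 0.14286)
J = 8/7 (J = (10 + ⅐) - 9 = 71/7 - 9 = 8/7 ≈ 1.1429)
X(I) = -8/7 + (-2 + I)² (X(I) = (I - 2)² - 1*8/7 = (-2 + I)² - 8/7 = -8/7 + (-2 + I)²)
1/(X(-4*(-1 - 5)) - 4472) = 1/((-8/7 + (-2 - 4*(-1 - 5))²) - 4472) = 1/((-8/7 + (-2 - 4*(-6))²) - 4472) = 1/((-8/7 + (-2 + 24)²) - 4472) = 1/((-8/7 + 22²) - 4472) = 1/((-8/7 + 484) - 4472) = 1/(3380/7 - 4472) = 1/(-27924/7) = -7/27924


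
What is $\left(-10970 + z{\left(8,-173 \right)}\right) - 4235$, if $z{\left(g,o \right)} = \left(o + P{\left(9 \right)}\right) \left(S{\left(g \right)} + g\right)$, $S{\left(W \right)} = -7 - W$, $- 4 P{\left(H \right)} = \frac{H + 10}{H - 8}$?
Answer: $- \frac{55843}{4} \approx -13961.0$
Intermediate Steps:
$P{\left(H \right)} = - \frac{10 + H}{4 \left(-8 + H\right)}$ ($P{\left(H \right)} = - \frac{\left(H + 10\right) \frac{1}{H - 8}}{4} = - \frac{\left(10 + H\right) \frac{1}{-8 + H}}{4} = - \frac{\frac{1}{-8 + H} \left(10 + H\right)}{4} = - \frac{10 + H}{4 \left(-8 + H\right)}$)
$z{\left(g,o \right)} = \frac{133}{4} - 7 o$ ($z{\left(g,o \right)} = \left(o + \frac{-10 - 9}{4 \left(-8 + 9\right)}\right) \left(\left(-7 - g\right) + g\right) = \left(o + \frac{-10 - 9}{4 \cdot 1}\right) \left(-7\right) = \left(o + \frac{1}{4} \cdot 1 \left(-19\right)\right) \left(-7\right) = \left(o - \frac{19}{4}\right) \left(-7\right) = \left(- \frac{19}{4} + o\right) \left(-7\right) = \frac{133}{4} - 7 o$)
$\left(-10970 + z{\left(8,-173 \right)}\right) - 4235 = \left(-10970 + \left(\frac{133}{4} - -1211\right)\right) - 4235 = \left(-10970 + \left(\frac{133}{4} + 1211\right)\right) - 4235 = \left(-10970 + \frac{4977}{4}\right) - 4235 = - \frac{38903}{4} - 4235 = - \frac{55843}{4}$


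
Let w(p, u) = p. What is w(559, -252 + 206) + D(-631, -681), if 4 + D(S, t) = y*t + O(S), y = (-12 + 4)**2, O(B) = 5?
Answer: -43024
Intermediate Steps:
y = 64 (y = (-8)**2 = 64)
D(S, t) = 1 + 64*t (D(S, t) = -4 + (64*t + 5) = -4 + (5 + 64*t) = 1 + 64*t)
w(559, -252 + 206) + D(-631, -681) = 559 + (1 + 64*(-681)) = 559 + (1 - 43584) = 559 - 43583 = -43024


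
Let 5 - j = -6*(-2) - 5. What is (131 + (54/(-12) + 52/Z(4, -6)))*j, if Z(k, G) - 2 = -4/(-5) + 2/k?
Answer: -9389/33 ≈ -284.52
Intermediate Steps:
Z(k, G) = 14/5 + 2/k (Z(k, G) = 2 + (-4/(-5) + 2/k) = 2 + (-4*(-⅕) + 2/k) = 2 + (⅘ + 2/k) = 14/5 + 2/k)
j = -2 (j = 5 - (-6*(-2) - 5) = 5 - (12 - 5) = 5 - 1*7 = 5 - 7 = -2)
(131 + (54/(-12) + 52/Z(4, -6)))*j = (131 + (54/(-12) + 52/(14/5 + 2/4)))*(-2) = (131 + (54*(-1/12) + 52/(14/5 + 2*(¼))))*(-2) = (131 + (-9/2 + 52/(14/5 + ½)))*(-2) = (131 + (-9/2 + 52/(33/10)))*(-2) = (131 + (-9/2 + 52*(10/33)))*(-2) = (131 + (-9/2 + 520/33))*(-2) = (131 + 743/66)*(-2) = (9389/66)*(-2) = -9389/33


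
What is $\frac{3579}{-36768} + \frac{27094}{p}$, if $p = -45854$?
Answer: $- \frac{193383943}{280993312} \approx -0.68822$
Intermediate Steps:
$\frac{3579}{-36768} + \frac{27094}{p} = \frac{3579}{-36768} + \frac{27094}{-45854} = 3579 \left(- \frac{1}{36768}\right) + 27094 \left(- \frac{1}{45854}\right) = - \frac{1193}{12256} - \frac{13547}{22927} = - \frac{193383943}{280993312}$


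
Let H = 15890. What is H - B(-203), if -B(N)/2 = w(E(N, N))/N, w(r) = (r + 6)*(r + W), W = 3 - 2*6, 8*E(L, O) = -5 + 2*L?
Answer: 14720873/928 ≈ 15863.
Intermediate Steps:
E(L, O) = -5/8 + L/4 (E(L, O) = (-5 + 2*L)/8 = -5/8 + L/4)
W = -9 (W = 3 - 12 = -9)
w(r) = (-9 + r)*(6 + r) (w(r) = (r + 6)*(r - 9) = (6 + r)*(-9 + r) = (-9 + r)*(6 + r))
B(N) = -2*(-417/8 + (-5/8 + N/4)² - 3*N/4)/N (B(N) = -2*(-54 + (-5/8 + N/4)² - 3*(-5/8 + N/4))/N = -2*(-54 + (-5/8 + N/4)² + (15/8 - 3*N/4))/N = -2*(-417/8 + (-5/8 + N/4)² - 3*N/4)/N)
H - B(-203) = 15890 - (17/8 - ⅛*(-203) + (3311/32)/(-203)) = 15890 - (17/8 + 203/8 + (3311/32)*(-1/203)) = 15890 - (17/8 + 203/8 - 473/928) = 15890 - 1*25047/928 = 15890 - 25047/928 = 14720873/928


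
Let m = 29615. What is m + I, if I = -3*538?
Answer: 28001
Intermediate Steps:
I = -1614
m + I = 29615 - 1614 = 28001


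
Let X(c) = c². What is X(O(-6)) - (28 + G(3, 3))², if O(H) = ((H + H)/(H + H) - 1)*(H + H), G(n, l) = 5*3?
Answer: -1849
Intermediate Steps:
G(n, l) = 15
O(H) = 0 (O(H) = ((2*H)/((2*H)) - 1)*(2*H) = ((2*H)*(1/(2*H)) - 1)*(2*H) = (1 - 1)*(2*H) = 0*(2*H) = 0)
X(O(-6)) - (28 + G(3, 3))² = 0² - (28 + 15)² = 0 - 1*43² = 0 - 1*1849 = 0 - 1849 = -1849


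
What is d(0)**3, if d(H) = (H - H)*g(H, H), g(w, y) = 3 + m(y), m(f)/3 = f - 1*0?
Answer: 0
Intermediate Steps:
m(f) = 3*f (m(f) = 3*(f - 1*0) = 3*(f + 0) = 3*f)
g(w, y) = 3 + 3*y
d(H) = 0 (d(H) = (H - H)*(3 + 3*H) = 0*(3 + 3*H) = 0)
d(0)**3 = 0**3 = 0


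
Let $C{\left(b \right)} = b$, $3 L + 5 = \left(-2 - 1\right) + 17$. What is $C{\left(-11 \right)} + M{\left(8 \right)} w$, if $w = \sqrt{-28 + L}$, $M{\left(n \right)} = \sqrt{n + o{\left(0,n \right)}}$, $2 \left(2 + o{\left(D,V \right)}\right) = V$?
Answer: $-11 + 5 i \sqrt{10} \approx -11.0 + 15.811 i$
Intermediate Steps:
$L = 3$ ($L = - \frac{5}{3} + \frac{\left(-2 - 1\right) + 17}{3} = - \frac{5}{3} + \frac{-3 + 17}{3} = - \frac{5}{3} + \frac{1}{3} \cdot 14 = - \frac{5}{3} + \frac{14}{3} = 3$)
$o{\left(D,V \right)} = -2 + \frac{V}{2}$
$M{\left(n \right)} = \sqrt{-2 + \frac{3 n}{2}}$ ($M{\left(n \right)} = \sqrt{n + \left(-2 + \frac{n}{2}\right)} = \sqrt{-2 + \frac{3 n}{2}}$)
$w = 5 i$ ($w = \sqrt{-28 + 3} = \sqrt{-25} = 5 i \approx 5.0 i$)
$C{\left(-11 \right)} + M{\left(8 \right)} w = -11 + \frac{\sqrt{-8 + 6 \cdot 8}}{2} \cdot 5 i = -11 + \frac{\sqrt{-8 + 48}}{2} \cdot 5 i = -11 + \frac{\sqrt{40}}{2} \cdot 5 i = -11 + \frac{2 \sqrt{10}}{2} \cdot 5 i = -11 + \sqrt{10} \cdot 5 i = -11 + 5 i \sqrt{10}$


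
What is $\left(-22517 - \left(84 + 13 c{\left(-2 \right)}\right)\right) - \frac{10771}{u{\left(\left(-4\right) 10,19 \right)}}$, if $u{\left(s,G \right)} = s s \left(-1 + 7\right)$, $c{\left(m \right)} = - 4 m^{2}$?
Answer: $- \frac{214983571}{9600} \approx -22394.0$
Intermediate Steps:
$u{\left(s,G \right)} = 6 s^{2}$ ($u{\left(s,G \right)} = s^{2} \cdot 6 = 6 s^{2}$)
$\left(-22517 - \left(84 + 13 c{\left(-2 \right)}\right)\right) - \frac{10771}{u{\left(\left(-4\right) 10,19 \right)}} = \left(-22517 - \left(84 + 13 \left(- 4 \left(-2\right)^{2}\right)\right)\right) - \frac{10771}{6 \left(\left(-4\right) 10\right)^{2}} = \left(-22517 - \left(84 + 13 \left(\left(-4\right) 4\right)\right)\right) - \frac{10771}{6 \left(-40\right)^{2}} = \left(-22517 - -124\right) - \frac{10771}{6 \cdot 1600} = \left(-22517 + \left(208 - 84\right)\right) - \frac{10771}{9600} = \left(-22517 + 124\right) - \frac{10771}{9600} = -22393 - \frac{10771}{9600} = - \frac{214983571}{9600}$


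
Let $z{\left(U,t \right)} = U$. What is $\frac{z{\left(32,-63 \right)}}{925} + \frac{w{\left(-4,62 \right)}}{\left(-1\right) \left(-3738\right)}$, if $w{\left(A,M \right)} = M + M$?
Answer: $\frac{117158}{1728825} \approx 0.067767$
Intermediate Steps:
$w{\left(A,M \right)} = 2 M$
$\frac{z{\left(32,-63 \right)}}{925} + \frac{w{\left(-4,62 \right)}}{\left(-1\right) \left(-3738\right)} = \frac{32}{925} + \frac{2 \cdot 62}{\left(-1\right) \left(-3738\right)} = 32 \cdot \frac{1}{925} + \frac{124}{3738} = \frac{32}{925} + 124 \cdot \frac{1}{3738} = \frac{32}{925} + \frac{62}{1869} = \frac{117158}{1728825}$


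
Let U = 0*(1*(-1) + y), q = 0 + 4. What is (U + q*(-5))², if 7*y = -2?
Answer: 400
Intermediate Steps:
y = -2/7 (y = (⅐)*(-2) = -2/7 ≈ -0.28571)
q = 4
U = 0 (U = 0*(1*(-1) - 2/7) = 0*(-1 - 2/7) = 0*(-9/7) = 0)
(U + q*(-5))² = (0 + 4*(-5))² = (0 - 20)² = (-20)² = 400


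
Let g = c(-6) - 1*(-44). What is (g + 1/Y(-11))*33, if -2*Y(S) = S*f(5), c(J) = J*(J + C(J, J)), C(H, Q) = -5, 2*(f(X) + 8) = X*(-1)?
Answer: 25406/7 ≈ 3629.4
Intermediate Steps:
f(X) = -8 - X/2 (f(X) = -8 + (X*(-1))/2 = -8 + (-X)/2 = -8 - X/2)
c(J) = J*(-5 + J) (c(J) = J*(J - 5) = J*(-5 + J))
Y(S) = 21*S/4 (Y(S) = -S*(-8 - ½*5)/2 = -S*(-8 - 5/2)/2 = -S*(-21)/(2*2) = -(-21)*S/4 = 21*S/4)
g = 110 (g = -6*(-5 - 6) - 1*(-44) = -6*(-11) + 44 = 66 + 44 = 110)
(g + 1/Y(-11))*33 = (110 + 1/((21/4)*(-11)))*33 = (110 + 1/(-231/4))*33 = (110 - 4/231)*33 = (25406/231)*33 = 25406/7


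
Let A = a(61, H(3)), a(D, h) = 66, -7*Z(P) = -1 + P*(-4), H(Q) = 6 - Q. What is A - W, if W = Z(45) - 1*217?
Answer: 1800/7 ≈ 257.14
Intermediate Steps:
Z(P) = ⅐ + 4*P/7 (Z(P) = -(-1 + P*(-4))/7 = -(-1 - 4*P)/7 = ⅐ + 4*P/7)
A = 66
W = -1338/7 (W = (⅐ + (4/7)*45) - 1*217 = (⅐ + 180/7) - 217 = 181/7 - 217 = -1338/7 ≈ -191.14)
A - W = 66 - 1*(-1338/7) = 66 + 1338/7 = 1800/7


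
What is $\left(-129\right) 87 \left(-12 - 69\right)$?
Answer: $909063$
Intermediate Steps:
$\left(-129\right) 87 \left(-12 - 69\right) = - 11223 \left(-12 - 69\right) = \left(-11223\right) \left(-81\right) = 909063$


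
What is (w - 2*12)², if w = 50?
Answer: 676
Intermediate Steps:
(w - 2*12)² = (50 - 2*12)² = (50 - 24)² = 26² = 676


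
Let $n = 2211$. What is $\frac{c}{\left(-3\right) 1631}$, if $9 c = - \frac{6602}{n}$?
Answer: $\frac{6602}{97365807} \approx 6.7806 \cdot 10^{-5}$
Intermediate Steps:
$c = - \frac{6602}{19899}$ ($c = \frac{\left(-6602\right) \frac{1}{2211}}{9} = \frac{1}{9} \left(- \frac{6602}{2211}\right) = - \frac{6602}{19899} \approx -0.33178$)
$\frac{c}{\left(-3\right) 1631} = - \frac{6602}{19899 \left(\left(-3\right) 1631\right)} = - \frac{6602}{19899 \left(-4893\right)} = \left(- \frac{6602}{19899}\right) \left(- \frac{1}{4893}\right) = \frac{6602}{97365807}$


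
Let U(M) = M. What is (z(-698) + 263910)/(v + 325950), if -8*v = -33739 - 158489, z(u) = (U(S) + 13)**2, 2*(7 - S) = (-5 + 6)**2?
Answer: 352387/466638 ≈ 0.75516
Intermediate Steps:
S = 13/2 (S = 7 - (-5 + 6)**2/2 = 7 - 1/2*1**2 = 7 - 1/2*1 = 7 - 1/2 = 13/2 ≈ 6.5000)
z(u) = 1521/4 (z(u) = (13/2 + 13)**2 = (39/2)**2 = 1521/4)
v = 48057/2 (v = -(-33739 - 158489)/8 = -1/8*(-192228) = 48057/2 ≈ 24029.)
(z(-698) + 263910)/(v + 325950) = (1521/4 + 263910)/(48057/2 + 325950) = 1057161/(4*(699957/2)) = (1057161/4)*(2/699957) = 352387/466638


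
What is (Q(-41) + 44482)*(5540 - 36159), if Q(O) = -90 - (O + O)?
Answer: -1361749406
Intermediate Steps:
Q(O) = -90 - 2*O
(Q(-41) + 44482)*(5540 - 36159) = ((-90 - 2*(-41)) + 44482)*(5540 - 36159) = ((-90 + 82) + 44482)*(-30619) = (-8 + 44482)*(-30619) = 44474*(-30619) = -1361749406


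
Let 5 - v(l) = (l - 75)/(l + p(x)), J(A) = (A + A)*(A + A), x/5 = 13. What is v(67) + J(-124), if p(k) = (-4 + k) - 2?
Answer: 3875071/63 ≈ 61509.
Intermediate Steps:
x = 65 (x = 5*13 = 65)
p(k) = -6 + k
J(A) = 4*A² (J(A) = (2*A)*(2*A) = 4*A²)
v(l) = 5 - (-75 + l)/(59 + l) (v(l) = 5 - (l - 75)/(l + (-6 + 65)) = 5 - (-75 + l)/(l + 59) = 5 - (-75 + l)/(59 + l))
v(67) + J(-124) = 2*(185 + 2*67)/(59 + 67) + 4*(-124)² = 2*(185 + 134)/126 + 4*15376 = 2*(1/126)*319 + 61504 = 319/63 + 61504 = 3875071/63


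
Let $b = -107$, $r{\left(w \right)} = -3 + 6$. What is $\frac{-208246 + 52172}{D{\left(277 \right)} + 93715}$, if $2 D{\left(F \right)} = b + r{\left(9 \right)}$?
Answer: $- \frac{156074}{93663} \approx -1.6663$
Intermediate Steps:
$r{\left(w \right)} = 3$
$D{\left(F \right)} = -52$ ($D{\left(F \right)} = \frac{-107 + 3}{2} = \frac{1}{2} \left(-104\right) = -52$)
$\frac{-208246 + 52172}{D{\left(277 \right)} + 93715} = \frac{-208246 + 52172}{-52 + 93715} = - \frac{156074}{93663}$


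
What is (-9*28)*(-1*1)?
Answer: 252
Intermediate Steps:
(-9*28)*(-1*1) = -252*(-1) = 252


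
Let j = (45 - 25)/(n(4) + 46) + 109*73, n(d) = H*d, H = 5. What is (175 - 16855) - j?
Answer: -813031/33 ≈ -24637.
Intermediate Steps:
n(d) = 5*d
j = 262591/33 (j = (45 - 25)/(5*4 + 46) + 109*73 = 20/(20 + 46) + 7957 = 20/66 + 7957 = 20*(1/66) + 7957 = 10/33 + 7957 = 262591/33 ≈ 7957.3)
(175 - 16855) - j = (175 - 16855) - 1*262591/33 = -16680 - 262591/33 = -813031/33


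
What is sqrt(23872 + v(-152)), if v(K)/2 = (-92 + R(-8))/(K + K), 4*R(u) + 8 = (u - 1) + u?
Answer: sqrt(551553622)/152 ≈ 154.51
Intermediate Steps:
R(u) = -9/4 + u/2 (R(u) = -2 + ((u - 1) + u)/4 = -2 + ((-1 + u) + u)/4 = -2 + (-1 + 2*u)/4 = -2 + (-1/4 + u/2) = -9/4 + u/2)
v(K) = -393/(4*K) (v(K) = 2*((-92 + (-9/4 + (1/2)*(-8)))/(K + K)) = 2*((-92 + (-9/4 - 4))/((2*K))) = 2*((-92 - 25/4)*(1/(2*K))) = 2*(-393/(8*K)) = -393/(4*K))
sqrt(23872 + v(-152)) = sqrt(23872 - 393/4/(-152)) = sqrt(23872 - 393/4*(-1/152)) = sqrt(23872 + 393/608) = sqrt(14514569/608) = sqrt(551553622)/152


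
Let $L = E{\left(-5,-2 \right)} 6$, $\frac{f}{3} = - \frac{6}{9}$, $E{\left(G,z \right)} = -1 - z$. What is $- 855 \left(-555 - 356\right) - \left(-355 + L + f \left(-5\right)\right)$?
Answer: $779244$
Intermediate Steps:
$f = -2$ ($f = 3 \left(- \frac{6}{9}\right) = 3 \left(\left(-6\right) \frac{1}{9}\right) = 3 \left(- \frac{2}{3}\right) = -2$)
$L = 6$ ($L = \left(-1 - -2\right) 6 = \left(-1 + 2\right) 6 = 1 \cdot 6 = 6$)
$- 855 \left(-555 - 356\right) - \left(-355 + L + f \left(-5\right)\right) = - 855 \left(-555 - 356\right) + \left(355 - \left(6 - -10\right)\right) = \left(-855\right) \left(-911\right) + \left(355 - \left(6 + 10\right)\right) = 778905 + \left(355 - 16\right) = 778905 + 339 = 779244$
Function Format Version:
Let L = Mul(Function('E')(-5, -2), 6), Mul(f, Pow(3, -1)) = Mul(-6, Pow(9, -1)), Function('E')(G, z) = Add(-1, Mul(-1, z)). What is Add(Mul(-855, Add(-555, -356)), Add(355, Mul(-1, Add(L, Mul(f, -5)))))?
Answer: 779244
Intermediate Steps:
f = -2 (f = Mul(3, Mul(-6, Pow(9, -1))) = Mul(3, Mul(-6, Rational(1, 9))) = Mul(3, Rational(-2, 3)) = -2)
L = 6 (L = Mul(Add(-1, Mul(-1, -2)), 6) = Mul(Add(-1, 2), 6) = Mul(1, 6) = 6)
Add(Mul(-855, Add(-555, -356)), Add(355, Mul(-1, Add(L, Mul(f, -5))))) = Add(Mul(-855, Add(-555, -356)), Add(355, Mul(-1, Add(6, Mul(-2, -5))))) = Add(Mul(-855, -911), Add(355, Mul(-1, Add(6, 10)))) = Add(778905, Add(355, Mul(-1, 16))) = Add(778905, Add(355, -16)) = Add(778905, 339) = 779244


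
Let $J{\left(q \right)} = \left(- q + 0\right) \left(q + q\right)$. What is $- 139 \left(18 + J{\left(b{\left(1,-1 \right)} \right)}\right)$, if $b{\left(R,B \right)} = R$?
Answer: $-2224$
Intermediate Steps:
$J{\left(q \right)} = - 2 q^{2}$ ($J{\left(q \right)} = - q 2 q = - 2 q^{2}$)
$- 139 \left(18 + J{\left(b{\left(1,-1 \right)} \right)}\right) = - 139 \left(18 - 2 \cdot 1^{2}\right) = - 139 \left(18 - 2\right) = \left(-139\right) 16 = -2224$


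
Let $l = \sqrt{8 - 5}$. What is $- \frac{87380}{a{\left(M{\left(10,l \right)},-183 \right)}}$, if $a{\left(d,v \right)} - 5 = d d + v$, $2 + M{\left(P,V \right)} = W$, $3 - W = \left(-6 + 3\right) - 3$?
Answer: $\frac{87380}{129} \approx 677.36$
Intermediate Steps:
$W = 9$ ($W = 3 - \left(\left(-6 + 3\right) - 3\right) = 3 - \left(-3 - 3\right) = 3 - -6 = 3 + 6 = 9$)
$l = \sqrt{3} \approx 1.732$
$M{\left(P,V \right)} = 7$ ($M{\left(P,V \right)} = -2 + 9 = 7$)
$a{\left(d,v \right)} = 5 + v + d^{2}$ ($a{\left(d,v \right)} = 5 + \left(d d + v\right) = 5 + \left(d^{2} + v\right) = 5 + \left(v + d^{2}\right) = 5 + v + d^{2}$)
$- \frac{87380}{a{\left(M{\left(10,l \right)},-183 \right)}} = - \frac{87380}{5 - 183 + 7^{2}} = - \frac{87380}{5 - 183 + 49} = - \frac{87380}{-129} = \left(-87380\right) \left(- \frac{1}{129}\right) = \frac{87380}{129}$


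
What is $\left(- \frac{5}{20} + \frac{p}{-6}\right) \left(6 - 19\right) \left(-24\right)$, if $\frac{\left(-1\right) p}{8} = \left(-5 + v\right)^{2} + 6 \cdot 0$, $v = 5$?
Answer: $-78$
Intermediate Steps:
$p = 0$ ($p = - 8 \left(\left(-5 + 5\right)^{2} + 6 \cdot 0\right) = - 8 \left(0^{2} + 0\right) = - 8 \left(0 + 0\right) = \left(-8\right) 0 = 0$)
$\left(- \frac{5}{20} + \frac{p}{-6}\right) \left(6 - 19\right) \left(-24\right) = \left(- \frac{5}{20} + \frac{0}{-6}\right) \left(6 - 19\right) \left(-24\right) = \left(\left(-5\right) \frac{1}{20} + 0 \left(- \frac{1}{6}\right)\right) \left(-13\right) \left(-24\right) = \left(- \frac{1}{4} + 0\right) \left(-13\right) \left(-24\right) = \left(- \frac{1}{4}\right) \left(-13\right) \left(-24\right) = \frac{13}{4} \left(-24\right) = -78$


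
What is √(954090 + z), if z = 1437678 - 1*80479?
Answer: √2311289 ≈ 1520.3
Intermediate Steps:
z = 1357199 (z = 1437678 - 80479 = 1357199)
√(954090 + z) = √(954090 + 1357199) = √2311289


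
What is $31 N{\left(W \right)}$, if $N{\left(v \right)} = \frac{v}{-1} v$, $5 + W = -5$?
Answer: $-3100$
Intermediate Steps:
$W = -10$ ($W = -5 - 5 = -10$)
$N{\left(v \right)} = - v^{2}$ ($N{\left(v \right)} = v \left(-1\right) v = - v v = - v^{2}$)
$31 N{\left(W \right)} = 31 \left(- \left(-10\right)^{2}\right) = 31 \left(\left(-1\right) 100\right) = 31 \left(-100\right) = -3100$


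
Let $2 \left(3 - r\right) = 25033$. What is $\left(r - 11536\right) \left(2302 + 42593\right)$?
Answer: $- \frac{2159404605}{2} \approx -1.0797 \cdot 10^{9}$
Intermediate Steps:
$r = - \frac{25027}{2}$ ($r = 3 - \frac{25033}{2} = - \frac{25027}{2} \approx -12514.0$)
$\left(r - 11536\right) \left(2302 + 42593\right) = \left(- \frac{25027}{2} - 11536\right) \left(2302 + 42593\right) = \left(- \frac{48099}{2}\right) 44895 = - \frac{2159404605}{2}$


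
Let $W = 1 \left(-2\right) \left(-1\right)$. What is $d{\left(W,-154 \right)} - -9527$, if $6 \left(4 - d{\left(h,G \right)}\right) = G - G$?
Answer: $9531$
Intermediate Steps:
$W = 2$ ($W = \left(-2\right) \left(-1\right) = 2$)
$d{\left(h,G \right)} = 4$ ($d{\left(h,G \right)} = 4 - \frac{G - G}{6} = 4 - 0 = 4 + 0 = 4$)
$d{\left(W,-154 \right)} - -9527 = 4 - -9527 = 4 + 9527 = 9531$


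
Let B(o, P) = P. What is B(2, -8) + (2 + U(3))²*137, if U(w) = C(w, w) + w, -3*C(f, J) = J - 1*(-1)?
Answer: 16505/9 ≈ 1833.9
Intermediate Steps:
C(f, J) = -⅓ - J/3 (C(f, J) = -(J - 1*(-1))/3 = -(J + 1)/3 = -(1 + J)/3 = -⅓ - J/3)
U(w) = -⅓ + 2*w/3 (U(w) = (-⅓ - w/3) + w = -⅓ + 2*w/3)
B(2, -8) + (2 + U(3))²*137 = -8 + (2 + (-⅓ + (⅔)*3))²*137 = -8 + (2 + (-⅓ + 2))²*137 = -8 + (2 + 5/3)²*137 = -8 + (11/3)²*137 = -8 + (121/9)*137 = -8 + 16577/9 = 16505/9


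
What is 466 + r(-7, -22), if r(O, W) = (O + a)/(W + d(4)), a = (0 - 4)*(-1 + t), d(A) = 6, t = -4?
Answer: 7443/16 ≈ 465.19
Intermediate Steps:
a = 20 (a = (0 - 4)*(-1 - 4) = -4*(-5) = 20)
r(O, W) = (20 + O)/(6 + W) (r(O, W) = (O + 20)/(W + 6) = (20 + O)/(6 + W))
466 + r(-7, -22) = 466 + (20 - 7)/(6 - 22) = 466 + 13/(-16) = 466 - 1/16*13 = 466 - 13/16 = 7443/16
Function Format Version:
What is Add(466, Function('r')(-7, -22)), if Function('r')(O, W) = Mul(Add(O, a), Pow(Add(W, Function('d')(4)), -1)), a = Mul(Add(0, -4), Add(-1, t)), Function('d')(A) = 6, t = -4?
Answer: Rational(7443, 16) ≈ 465.19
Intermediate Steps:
a = 20 (a = Mul(Add(0, -4), Add(-1, -4)) = Mul(-4, -5) = 20)
Function('r')(O, W) = Mul(Pow(Add(6, W), -1), Add(20, O)) (Function('r')(O, W) = Mul(Add(O, 20), Pow(Add(W, 6), -1)) = Mul(Add(20, O), Pow(Add(6, W), -1)) = Mul(Pow(Add(6, W), -1), Add(20, O)))
Add(466, Function('r')(-7, -22)) = Add(466, Mul(Pow(Add(6, -22), -1), Add(20, -7))) = Add(466, Mul(Pow(-16, -1), 13)) = Add(466, Mul(Rational(-1, 16), 13)) = Add(466, Rational(-13, 16)) = Rational(7443, 16)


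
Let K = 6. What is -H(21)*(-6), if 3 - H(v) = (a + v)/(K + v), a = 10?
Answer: 100/9 ≈ 11.111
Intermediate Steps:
H(v) = 3 - (10 + v)/(6 + v)
-H(21)*(-6) = -2*(4 + 21)/(6 + 21)*(-6) = -2*25/27*(-6) = -2*(1/27)*25*(-6) = -50*(-6)/27 = -1*(-100/9) = 100/9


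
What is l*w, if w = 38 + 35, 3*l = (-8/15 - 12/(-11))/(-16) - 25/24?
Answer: -103733/3960 ≈ -26.195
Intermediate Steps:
l = -1421/3960 (l = ((-8/15 - 12/(-11))/(-16) - 25/24)/3 = ((-8*1/15 - 12*(-1/11))*(-1/16) - 25*1/24)/3 = ((-8/15 + 12/11)*(-1/16) - 25/24)/3 = ((92/165)*(-1/16) - 25/24)/3 = (-23/660 - 25/24)/3 = (⅓)*(-1421/1320) = -1421/3960 ≈ -0.35884)
w = 73
l*w = -1421/3960*73 = -103733/3960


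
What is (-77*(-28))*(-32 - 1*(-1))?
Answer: -66836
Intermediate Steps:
(-77*(-28))*(-32 - 1*(-1)) = 2156*(-32 + 1) = 2156*(-31) = -66836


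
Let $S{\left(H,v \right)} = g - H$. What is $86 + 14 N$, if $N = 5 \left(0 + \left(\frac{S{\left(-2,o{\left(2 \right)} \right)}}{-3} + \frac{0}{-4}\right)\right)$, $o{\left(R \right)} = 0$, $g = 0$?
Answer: $\frac{118}{3} \approx 39.333$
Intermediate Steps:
$S{\left(H,v \right)} = - H$ ($S{\left(H,v \right)} = 0 - H = - H$)
$N = - \frac{10}{3}$ ($N = 5 \left(0 + \left(\frac{\left(-1\right) \left(-2\right)}{-3} + \frac{0}{-4}\right)\right) = 5 \left(0 + \left(2 \left(- \frac{1}{3}\right) + 0 \left(- \frac{1}{4}\right)\right)\right) = 5 \left(0 + \left(- \frac{2}{3} + 0\right)\right) = 5 \left(0 - \frac{2}{3}\right) = 5 \left(- \frac{2}{3}\right) = - \frac{10}{3} \approx -3.3333$)
$86 + 14 N = 86 + 14 \left(- \frac{10}{3}\right) = 86 - \frac{140}{3} = \frac{118}{3}$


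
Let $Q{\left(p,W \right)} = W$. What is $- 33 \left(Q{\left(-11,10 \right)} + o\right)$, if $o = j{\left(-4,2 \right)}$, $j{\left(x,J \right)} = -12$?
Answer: $66$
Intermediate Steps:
$o = -12$
$- 33 \left(Q{\left(-11,10 \right)} + o\right) = - 33 \left(10 - 12\right) = \left(-33\right) \left(-2\right) = 66$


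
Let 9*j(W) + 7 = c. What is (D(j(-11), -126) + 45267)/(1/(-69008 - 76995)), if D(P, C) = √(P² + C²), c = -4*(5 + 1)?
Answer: -6609117801 - 2482051*√4453/9 ≈ -6.6275e+9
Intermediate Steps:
c = -24 (c = -4*6 = -24)
j(W) = -31/9 (j(W) = -7/9 + (⅑)*(-24) = -7/9 - 8/3 = -31/9)
D(P, C) = √(C² + P²)
(D(j(-11), -126) + 45267)/(1/(-69008 - 76995)) = (√((-126)² + (-31/9)²) + 45267)/(1/(-69008 - 76995)) = (√(15876 + 961/81) + 45267)/(1/(-146003)) = (√(1286917/81) + 45267)/(-1/146003) = (17*√4453/9 + 45267)*(-146003) = (45267 + 17*√4453/9)*(-146003) = -6609117801 - 2482051*√4453/9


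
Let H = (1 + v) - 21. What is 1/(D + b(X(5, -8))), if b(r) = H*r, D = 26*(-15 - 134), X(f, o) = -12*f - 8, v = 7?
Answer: -1/2990 ≈ -0.00033445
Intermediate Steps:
X(f, o) = -8 - 12*f
H = -13 (H = (1 + 7) - 21 = 8 - 21 = -13)
D = -3874 (D = 26*(-149) = -3874)
b(r) = -13*r
1/(D + b(X(5, -8))) = 1/(-3874 - 13*(-8 - 12*5)) = 1/(-3874 - 13*(-8 - 60)) = 1/(-3874 - 13*(-68)) = 1/(-3874 + 884) = 1/(-2990) = -1/2990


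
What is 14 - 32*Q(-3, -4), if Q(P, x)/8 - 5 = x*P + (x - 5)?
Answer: -2034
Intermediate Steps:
Q(P, x) = 8*x + 8*P*x (Q(P, x) = 40 + 8*(x*P + (x - 5)) = 40 + 8*(P*x + (-5 + x)) = 40 + 8*(-5 + x + P*x) = 40 + (-40 + 8*x + 8*P*x) = 8*x + 8*P*x)
14 - 32*Q(-3, -4) = 14 - 256*(-4)*(1 - 3) = 14 - 256*(-4)*(-2) = 14 - 32*64 = 14 - 2048 = -2034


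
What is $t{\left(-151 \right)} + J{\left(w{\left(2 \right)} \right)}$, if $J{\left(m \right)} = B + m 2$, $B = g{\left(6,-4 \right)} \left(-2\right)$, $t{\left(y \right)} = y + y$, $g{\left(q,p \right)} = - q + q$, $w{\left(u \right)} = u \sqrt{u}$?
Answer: $-302 + 4 \sqrt{2} \approx -296.34$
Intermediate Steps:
$w{\left(u \right)} = u^{\frac{3}{2}}$
$g{\left(q,p \right)} = 0$
$t{\left(y \right)} = 2 y$
$B = 0$ ($B = 0 \left(-2\right) = 0$)
$J{\left(m \right)} = 2 m$ ($J{\left(m \right)} = 0 + m 2 = 0 + 2 m = 2 m$)
$t{\left(-151 \right)} + J{\left(w{\left(2 \right)} \right)} = 2 \left(-151\right) + 2 \cdot 2^{\frac{3}{2}} = -302 + 2 \cdot 2 \sqrt{2} = -302 + 4 \sqrt{2}$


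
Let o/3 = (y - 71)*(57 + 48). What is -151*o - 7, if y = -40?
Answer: 5279708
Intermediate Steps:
o = -34965 (o = 3*((-40 - 71)*(57 + 48)) = 3*(-111*105) = 3*(-11655) = -34965)
-151*o - 7 = -151*(-34965) - 7 = 5279715 - 7 = 5279708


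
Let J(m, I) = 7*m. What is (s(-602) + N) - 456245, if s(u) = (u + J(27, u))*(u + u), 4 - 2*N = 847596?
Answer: -382789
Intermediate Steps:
N = -423796 (N = 2 - 1/2*847596 = 2 - 423798 = -423796)
s(u) = 2*u*(189 + u) (s(u) = (u + 7*27)*(u + u) = (u + 189)*(2*u) = (189 + u)*(2*u) = 2*u*(189 + u))
(s(-602) + N) - 456245 = (2*(-602)*(189 - 602) - 423796) - 456245 = (2*(-602)*(-413) - 423796) - 456245 = (497252 - 423796) - 456245 = 73456 - 456245 = -382789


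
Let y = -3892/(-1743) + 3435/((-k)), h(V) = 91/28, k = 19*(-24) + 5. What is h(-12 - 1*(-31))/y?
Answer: 1459887/4424284 ≈ 0.32997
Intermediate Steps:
k = -451 (k = -456 + 5 = -451)
h(V) = 13/4 (h(V) = 91*(1/28) = 13/4)
y = 1106071/112299 (y = -3892/(-1743) + 3435/((-1*(-451))) = -3892*(-1/1743) + 3435/451 = 556/249 + 3435*(1/451) = 556/249 + 3435/451 = 1106071/112299 ≈ 9.8493)
h(-12 - 1*(-31))/y = 13/(4*(1106071/112299)) = (13/4)*(112299/1106071) = 1459887/4424284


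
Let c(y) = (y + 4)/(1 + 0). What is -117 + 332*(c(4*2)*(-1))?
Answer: -4101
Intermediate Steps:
c(y) = 4 + y (c(y) = (4 + y)/1 = (4 + y)*1 = 4 + y)
-117 + 332*(c(4*2)*(-1)) = -117 + 332*((4 + 4*2)*(-1)) = -117 + 332*((4 + 8)*(-1)) = -117 + 332*(12*(-1)) = -117 + 332*(-12) = -117 - 3984 = -4101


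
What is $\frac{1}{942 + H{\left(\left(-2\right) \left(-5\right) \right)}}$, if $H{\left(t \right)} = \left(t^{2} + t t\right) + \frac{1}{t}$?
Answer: $\frac{10}{11421} \approx 0.00087558$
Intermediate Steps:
$H{\left(t \right)} = \frac{1}{t} + 2 t^{2}$ ($H{\left(t \right)} = \left(t^{2} + t^{2}\right) + \frac{1}{t} = 2 t^{2} + \frac{1}{t} = \frac{1}{t} + 2 t^{2}$)
$\frac{1}{942 + H{\left(\left(-2\right) \left(-5\right) \right)}} = \frac{1}{942 + \frac{1 + 2 \left(\left(-2\right) \left(-5\right)\right)^{3}}{\left(-2\right) \left(-5\right)}} = \frac{1}{942 + \frac{1 + 2 \cdot 10^{3}}{10}} = \frac{1}{942 + \frac{1 + 2 \cdot 1000}{10}} = \frac{1}{942 + \frac{1 + 2000}{10}} = \frac{1}{942 + \frac{1}{10} \cdot 2001} = \frac{1}{942 + \frac{2001}{10}} = \frac{1}{\frac{11421}{10}} = \frac{10}{11421}$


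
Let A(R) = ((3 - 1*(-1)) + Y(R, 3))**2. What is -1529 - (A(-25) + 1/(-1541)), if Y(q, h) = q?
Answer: -3035769/1541 ≈ -1970.0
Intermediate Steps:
A(R) = (4 + R)**2 (A(R) = ((3 - 1*(-1)) + R)**2 = ((3 + 1) + R)**2 = (4 + R)**2)
-1529 - (A(-25) + 1/(-1541)) = -1529 - ((4 - 25)**2 + 1/(-1541)) = -1529 - ((-21)**2 - 1/1541) = -1529 - (441 - 1/1541) = -1529 - 1*679580/1541 = -1529 - 679580/1541 = -3035769/1541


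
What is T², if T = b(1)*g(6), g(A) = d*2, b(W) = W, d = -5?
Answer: 100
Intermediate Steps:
g(A) = -10 (g(A) = -5*2 = -10)
T = -10 (T = 1*(-10) = -10)
T² = (-10)² = 100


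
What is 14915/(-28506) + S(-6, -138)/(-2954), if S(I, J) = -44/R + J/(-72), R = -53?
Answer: -1559514819/2975304248 ≈ -0.52415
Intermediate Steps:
S(I, J) = 44/53 - J/72 (S(I, J) = -44/(-53) + J/(-72) = -44*(-1/53) + J*(-1/72) = 44/53 - J/72)
14915/(-28506) + S(-6, -138)/(-2954) = 14915/(-28506) + (44/53 - 1/72*(-138))/(-2954) = 14915*(-1/28506) + (44/53 + 23/12)*(-1/2954) = -14915/28506 + (1747/636)*(-1/2954) = -14915/28506 - 1747/1878744 = -1559514819/2975304248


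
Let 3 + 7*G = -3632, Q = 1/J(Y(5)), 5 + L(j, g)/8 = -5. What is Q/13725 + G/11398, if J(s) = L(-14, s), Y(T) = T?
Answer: -1995654893/43802514000 ≈ -0.045560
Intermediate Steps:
L(j, g) = -80 (L(j, g) = -40 + 8*(-5) = -40 - 40 = -80)
J(s) = -80
Q = -1/80 (Q = 1/(-80) = -1/80 ≈ -0.012500)
G = -3635/7 (G = -3/7 + (⅐)*(-3632) = -3/7 - 3632/7 = -3635/7 ≈ -519.29)
Q/13725 + G/11398 = -1/80/13725 - 3635/7/11398 = -1/80*1/13725 - 3635/7*1/11398 = -1/1098000 - 3635/79786 = -1995654893/43802514000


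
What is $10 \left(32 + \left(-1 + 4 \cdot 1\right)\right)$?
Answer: $350$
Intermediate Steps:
$10 \left(32 + \left(-1 + 4 \cdot 1\right)\right) = 10 \left(32 + \left(-1 + 4\right)\right) = 10 \left(32 + 3\right) = 10 \cdot 35 = 350$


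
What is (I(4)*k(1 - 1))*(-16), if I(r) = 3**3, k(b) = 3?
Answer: -1296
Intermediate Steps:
I(r) = 27
(I(4)*k(1 - 1))*(-16) = (27*3)*(-16) = 81*(-16) = -1296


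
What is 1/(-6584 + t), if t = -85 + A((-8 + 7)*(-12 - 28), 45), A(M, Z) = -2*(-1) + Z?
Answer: -1/6622 ≈ -0.00015101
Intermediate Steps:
A(M, Z) = 2 + Z
t = -38 (t = -85 + (2 + 45) = -85 + 47 = -38)
1/(-6584 + t) = 1/(-6584 - 38) = 1/(-6622) = -1/6622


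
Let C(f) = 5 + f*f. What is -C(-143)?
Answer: -20454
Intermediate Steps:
C(f) = 5 + f²
-C(-143) = -(5 + (-143)²) = -(5 + 20449) = -1*20454 = -20454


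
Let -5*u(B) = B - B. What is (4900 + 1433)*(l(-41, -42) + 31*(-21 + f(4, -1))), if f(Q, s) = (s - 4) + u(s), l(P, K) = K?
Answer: -5370384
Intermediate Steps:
u(B) = 0 (u(B) = -(B - B)/5 = -1/5*0 = 0)
f(Q, s) = -4 + s (f(Q, s) = (s - 4) + 0 = (-4 + s) + 0 = -4 + s)
(4900 + 1433)*(l(-41, -42) + 31*(-21 + f(4, -1))) = (4900 + 1433)*(-42 + 31*(-21 + (-4 - 1))) = 6333*(-42 + 31*(-21 - 5)) = 6333*(-42 + 31*(-26)) = 6333*(-42 - 806) = 6333*(-848) = -5370384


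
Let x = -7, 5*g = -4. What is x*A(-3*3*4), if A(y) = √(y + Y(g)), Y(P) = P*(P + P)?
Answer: -14*I*√217/5 ≈ -41.247*I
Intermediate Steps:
g = -⅘ (g = (⅕)*(-4) = -⅘ ≈ -0.80000)
Y(P) = 2*P² (Y(P) = P*(2*P) = 2*P²)
A(y) = √(32/25 + y) (A(y) = √(y + 2*(-⅘)²) = √(y + 2*(16/25)) = √(y + 32/25) = √(32/25 + y))
x*A(-3*3*4) = -7*√(32 + 25*(-3*3*4))/5 = -7*√(32 + 25*(-9*4))/5 = -7*√(32 + 25*(-36))/5 = -7*√(32 - 900)/5 = -7*√(-868)/5 = -7*2*I*√217/5 = -14*I*√217/5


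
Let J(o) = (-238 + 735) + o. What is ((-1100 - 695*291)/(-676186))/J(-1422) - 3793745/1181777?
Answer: -474624354154263/147833696566570 ≈ -3.2105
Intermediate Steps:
J(o) = 497 + o
((-1100 - 695*291)/(-676186))/J(-1422) - 3793745/1181777 = ((-1100 - 695*291)/(-676186))/(497 - 1422) - 3793745/1181777 = ((-1100 - 202245)*(-1/676186))/(-925) - 3793745*1/1181777 = -203345*(-1/676186)*(-1/925) - 3793745/1181777 = (203345/676186)*(-1/925) - 3793745/1181777 = -40669/125094410 - 3793745/1181777 = -474624354154263/147833696566570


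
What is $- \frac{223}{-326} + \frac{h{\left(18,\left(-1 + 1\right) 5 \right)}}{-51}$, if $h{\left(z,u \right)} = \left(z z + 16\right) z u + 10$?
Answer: $\frac{8113}{16626} \approx 0.48797$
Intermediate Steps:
$h{\left(z,u \right)} = 10 + u z \left(16 + z^{2}\right)$ ($h{\left(z,u \right)} = \left(z^{2} + 16\right) z u + 10 = \left(16 + z^{2}\right) z u + 10 = z \left(16 + z^{2}\right) u + 10 = u z \left(16 + z^{2}\right) + 10 = 10 + u z \left(16 + z^{2}\right)$)
$- \frac{223}{-326} + \frac{h{\left(18,\left(-1 + 1\right) 5 \right)}}{-51} = - \frac{223}{-326} + \frac{10 + \left(-1 + 1\right) 5 \cdot 18^{3} + 16 \left(-1 + 1\right) 5 \cdot 18}{-51} = \left(-223\right) \left(- \frac{1}{326}\right) + \left(10 + 0 \cdot 5 \cdot 5832 + 16 \cdot 0 \cdot 5 \cdot 18\right) \left(- \frac{1}{51}\right) = \frac{223}{326} + \left(10 + 0 \cdot 5832 + 16 \cdot 0 \cdot 18\right) \left(- \frac{1}{51}\right) = \frac{223}{326} + \left(10 + 0 + 0\right) \left(- \frac{1}{51}\right) = \frac{223}{326} + 10 \left(- \frac{1}{51}\right) = \frac{223}{326} - \frac{10}{51} = \frac{8113}{16626}$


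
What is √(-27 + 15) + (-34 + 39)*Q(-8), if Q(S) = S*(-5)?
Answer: 200 + 2*I*√3 ≈ 200.0 + 3.4641*I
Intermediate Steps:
Q(S) = -5*S
√(-27 + 15) + (-34 + 39)*Q(-8) = √(-27 + 15) + (-34 + 39)*(-5*(-8)) = √(-12) + 5*40 = 2*I*√3 + 200 = 200 + 2*I*√3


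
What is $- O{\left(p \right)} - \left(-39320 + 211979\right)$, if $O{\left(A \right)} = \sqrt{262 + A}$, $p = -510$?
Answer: $-172659 - 2 i \sqrt{62} \approx -1.7266 \cdot 10^{5} - 15.748 i$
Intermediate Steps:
$- O{\left(p \right)} - \left(-39320 + 211979\right) = - \sqrt{262 - 510} - \left(-39320 + 211979\right) = - \sqrt{-248} - 172659 = - 2 i \sqrt{62} - 172659 = -172659 - 2 i \sqrt{62}$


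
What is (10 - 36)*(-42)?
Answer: 1092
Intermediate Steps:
(10 - 36)*(-42) = -26*(-42) = 1092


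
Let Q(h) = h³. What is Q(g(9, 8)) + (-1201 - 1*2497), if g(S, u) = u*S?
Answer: 369550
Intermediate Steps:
g(S, u) = S*u
Q(g(9, 8)) + (-1201 - 1*2497) = (9*8)³ + (-1201 - 1*2497) = 72³ + (-1201 - 2497) = 373248 - 3698 = 369550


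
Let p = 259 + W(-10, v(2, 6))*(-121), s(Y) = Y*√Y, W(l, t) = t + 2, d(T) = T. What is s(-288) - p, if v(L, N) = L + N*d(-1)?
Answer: -501 - 3456*I*√2 ≈ -501.0 - 4887.5*I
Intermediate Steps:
v(L, N) = L - N (v(L, N) = L + N*(-1) = L - N)
W(l, t) = 2 + t
s(Y) = Y^(3/2)
p = 501 (p = 259 + (2 + (2 - 1*6))*(-121) = 259 + (2 + (2 - 6))*(-121) = 259 + (2 - 4)*(-121) = 259 - 2*(-121) = 259 + 242 = 501)
s(-288) - p = (-288)^(3/2) - 1*501 = -3456*I*√2 - 501 = -501 - 3456*I*√2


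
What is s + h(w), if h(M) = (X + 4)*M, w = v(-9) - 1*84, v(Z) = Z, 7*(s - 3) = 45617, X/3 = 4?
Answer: 35222/7 ≈ 5031.7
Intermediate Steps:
X = 12 (X = 3*4 = 12)
s = 45638/7 (s = 3 + (1/7)*45617 = 3 + 45617/7 = 45638/7 ≈ 6519.7)
w = -93 (w = -9 - 1*84 = -9 - 84 = -93)
h(M) = 16*M (h(M) = (12 + 4)*M = 16*M)
s + h(w) = 45638/7 + 16*(-93) = 45638/7 - 1488 = 35222/7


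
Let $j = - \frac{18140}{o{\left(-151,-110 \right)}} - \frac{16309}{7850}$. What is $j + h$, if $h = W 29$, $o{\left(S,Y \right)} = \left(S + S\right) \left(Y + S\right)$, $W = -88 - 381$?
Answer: $- \frac{4208541689849}{309376350} \approx -13603.0$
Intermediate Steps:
$W = -469$
$o{\left(S,Y \right)} = 2 S \left(S + Y\right)$
$j = - \frac{713953499}{309376350}$ ($j = - \frac{18140}{2 \left(-151\right) \left(-151 - 110\right)} - \frac{16309}{7850} = - \frac{18140}{2 \left(-151\right) \left(-261\right)} - \frac{16309}{7850} = - \frac{18140}{78822} - \frac{16309}{7850} = \left(-18140\right) \frac{1}{78822} - \frac{16309}{7850} = - \frac{9070}{39411} - \frac{16309}{7850} = - \frac{713953499}{309376350} \approx -2.3077$)
$h = -13601$ ($h = \left(-469\right) 29 = -13601$)
$j + h = - \frac{713953499}{309376350} - 13601 = - \frac{4208541689849}{309376350}$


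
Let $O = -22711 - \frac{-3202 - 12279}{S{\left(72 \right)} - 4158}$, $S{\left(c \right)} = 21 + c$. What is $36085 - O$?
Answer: $\frac{239021221}{4065} \approx 58800.0$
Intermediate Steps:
$O = - \frac{92335696}{4065}$ ($O = -22711 - \frac{-3202 - 12279}{\left(21 + 72\right) - 4158} = -22711 - - \frac{15481}{93 - 4158} = -22711 - - \frac{15481}{-4065} = -22711 - \left(-15481\right) \left(- \frac{1}{4065}\right) = -22711 - \frac{15481}{4065} = - \frac{92335696}{4065} \approx -22715.0$)
$36085 - O = 36085 - - \frac{92335696}{4065} = 36085 + \frac{92335696}{4065} = \frac{239021221}{4065}$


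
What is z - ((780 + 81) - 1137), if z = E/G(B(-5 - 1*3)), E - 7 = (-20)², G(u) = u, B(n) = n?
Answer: 1801/8 ≈ 225.13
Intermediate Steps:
E = 407 (E = 7 + (-20)² = 7 + 400 = 407)
z = -407/8 (z = 407/(-5 - 1*3) = 407/(-5 - 3) = 407/(-8) = 407*(-⅛) = -407/8 ≈ -50.875)
z - ((780 + 81) - 1137) = -407/8 - ((780 + 81) - 1137) = -407/8 - (861 - 1137) = -407/8 - 1*(-276) = -407/8 + 276 = 1801/8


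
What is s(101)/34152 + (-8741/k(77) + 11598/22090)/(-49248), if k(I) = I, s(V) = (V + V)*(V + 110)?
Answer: 37259354330333/29800252777680 ≈ 1.2503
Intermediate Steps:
s(V) = 2*V*(110 + V) (s(V) = (2*V)*(110 + V) = 2*V*(110 + V))
s(101)/34152 + (-8741/k(77) + 11598/22090)/(-49248) = (2*101*(110 + 101))/34152 + (-8741/77 + 11598/22090)/(-49248) = (2*101*211)*(1/34152) + (-8741*1/77 + 11598*(1/22090))*(-1/49248) = 42622*(1/34152) + (-8741/77 + 5799/11045)*(-1/49248) = 21311/17076 - 96097822/850465*(-1/49248) = 21311/17076 + 48048911/20941850160 = 37259354330333/29800252777680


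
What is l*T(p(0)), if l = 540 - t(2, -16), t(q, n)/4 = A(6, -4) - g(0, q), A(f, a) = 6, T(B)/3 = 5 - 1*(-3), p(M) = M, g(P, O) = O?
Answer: 12576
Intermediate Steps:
T(B) = 24 (T(B) = 3*(5 - 1*(-3)) = 3*(5 + 3) = 3*8 = 24)
t(q, n) = 24 - 4*q (t(q, n) = 4*(6 - q) = 24 - 4*q)
l = 524 (l = 540 - (24 - 4*2) = 540 - (24 - 8) = 540 - 1*16 = 540 - 16 = 524)
l*T(p(0)) = 524*24 = 12576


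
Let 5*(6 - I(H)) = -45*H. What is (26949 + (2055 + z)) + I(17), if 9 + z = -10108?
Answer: 19046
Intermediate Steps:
z = -10117 (z = -9 - 10108 = -10117)
I(H) = 6 + 9*H (I(H) = 6 - (-9)*H = 6 + 9*H)
(26949 + (2055 + z)) + I(17) = (26949 + (2055 - 10117)) + (6 + 9*17) = (26949 - 8062) + (6 + 153) = 18887 + 159 = 19046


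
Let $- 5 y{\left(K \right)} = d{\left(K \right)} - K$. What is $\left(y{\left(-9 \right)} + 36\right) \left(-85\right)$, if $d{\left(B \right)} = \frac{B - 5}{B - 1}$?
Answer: $- \frac{14416}{5} \approx -2883.2$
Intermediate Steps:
$d{\left(B \right)} = \frac{-5 + B}{-1 + B}$
$y{\left(K \right)} = \frac{K}{5} - \frac{-5 + K}{5 \left(-1 + K\right)}$ ($y{\left(K \right)} = - \frac{\frac{-5 + K}{-1 + K} - K}{5} = - \frac{- K + \frac{-5 + K}{-1 + K}}{5} = \frac{K}{5} - \frac{-5 + K}{5 \left(-1 + K\right)}$)
$\left(y{\left(-9 \right)} + 36\right) \left(-85\right) = \left(\frac{5 - -9 - 9 \left(-1 - 9\right)}{5 \left(-1 - 9\right)} + 36\right) \left(-85\right) = \left(\frac{5 + 9 - -90}{5 \left(-10\right)} + 36\right) \left(-85\right) = \left(\frac{1}{5} \left(- \frac{1}{10}\right) \left(5 + 9 + 90\right) + 36\right) \left(-85\right) = \left(\frac{1}{5} \left(- \frac{1}{10}\right) 104 + 36\right) \left(-85\right) = \left(- \frac{52}{25} + 36\right) \left(-85\right) = \frac{848}{25} \left(-85\right) = - \frac{14416}{5}$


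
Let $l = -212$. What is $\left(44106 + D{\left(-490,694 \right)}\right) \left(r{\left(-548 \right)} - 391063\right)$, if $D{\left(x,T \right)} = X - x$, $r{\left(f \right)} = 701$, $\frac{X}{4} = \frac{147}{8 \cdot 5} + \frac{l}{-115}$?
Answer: $- \frac{2002978065417}{115} \approx -1.7417 \cdot 10^{10}$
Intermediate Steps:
$X = \frac{5077}{230}$ ($X = 4 \left(\frac{147}{8 \cdot 5} - \frac{212}{-115}\right) = 4 \left(\frac{147}{40} - - \frac{212}{115}\right) = 4 \left(147 \cdot \frac{1}{40} + \frac{212}{115}\right) = 4 \left(\frac{147}{40} + \frac{212}{115}\right) = 4 \cdot \frac{5077}{920} = \frac{5077}{230} \approx 22.074$)
$D{\left(x,T \right)} = \frac{5077}{230} - x$
$\left(44106 + D{\left(-490,694 \right)}\right) \left(r{\left(-548 \right)} - 391063\right) = \left(44106 + \left(\frac{5077}{230} - -490\right)\right) \left(701 - 391063\right) = \left(44106 + \left(\frac{5077}{230} + 490\right)\right) \left(-390362\right) = \left(44106 + \frac{117777}{230}\right) \left(-390362\right) = \frac{10262157}{230} \left(-390362\right) = - \frac{2002978065417}{115}$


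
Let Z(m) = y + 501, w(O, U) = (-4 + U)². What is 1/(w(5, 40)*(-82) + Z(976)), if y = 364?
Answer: -1/105407 ≈ -9.4870e-6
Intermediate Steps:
Z(m) = 865 (Z(m) = 364 + 501 = 865)
1/(w(5, 40)*(-82) + Z(976)) = 1/((-4 + 40)²*(-82) + 865) = 1/(36²*(-82) + 865) = 1/(1296*(-82) + 865) = 1/(-106272 + 865) = 1/(-105407) = -1/105407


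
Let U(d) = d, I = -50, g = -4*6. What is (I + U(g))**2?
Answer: 5476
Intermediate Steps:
g = -24
(I + U(g))**2 = (-50 - 24)**2 = (-74)**2 = 5476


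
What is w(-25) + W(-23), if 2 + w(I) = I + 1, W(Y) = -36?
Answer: -62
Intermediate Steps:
w(I) = -1 + I (w(I) = -2 + (I + 1) = -2 + (1 + I) = -1 + I)
w(-25) + W(-23) = (-1 - 25) - 36 = -26 - 36 = -62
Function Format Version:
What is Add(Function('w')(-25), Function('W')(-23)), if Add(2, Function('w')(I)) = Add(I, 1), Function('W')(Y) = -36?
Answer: -62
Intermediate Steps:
Function('w')(I) = Add(-1, I) (Function('w')(I) = Add(-2, Add(I, 1)) = Add(-2, Add(1, I)) = Add(-1, I))
Add(Function('w')(-25), Function('W')(-23)) = Add(Add(-1, -25), -36) = Add(-26, -36) = -62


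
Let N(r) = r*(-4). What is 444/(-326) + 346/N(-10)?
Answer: 23759/3260 ≈ 7.2880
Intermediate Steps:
N(r) = -4*r
444/(-326) + 346/N(-10) = 444/(-326) + 346/((-4*(-10))) = 444*(-1/326) + 346/40 = -222/163 + 346*(1/40) = -222/163 + 173/20 = 23759/3260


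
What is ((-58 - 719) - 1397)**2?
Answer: 4726276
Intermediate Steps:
((-58 - 719) - 1397)**2 = (-777 - 1397)**2 = (-2174)**2 = 4726276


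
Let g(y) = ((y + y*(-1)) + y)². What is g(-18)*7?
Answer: 2268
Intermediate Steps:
g(y) = y² (g(y) = ((y - y) + y)² = (0 + y)² = y²)
g(-18)*7 = (-18)²*7 = 324*7 = 2268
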